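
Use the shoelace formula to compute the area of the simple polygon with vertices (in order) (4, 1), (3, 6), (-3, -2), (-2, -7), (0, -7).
Area = 46

Shoelace formula: Area = (1/2) |Σ_i (x_i · y_{i+1} − x_{i+1} · y_i)| (indices mod n). Compute each cross term:
  (4)(6) − (3)(1) = 21
  (3)(-2) − (-3)(6) = 12
  (-3)(-7) − (-2)(-2) = 17
  (-2)(-7) − (0)(-7) = 14
  (0)(1) − (4)(-7) = 28
Sum = 92, so (signed) Area = 92/2 = 46, |Area| = 46.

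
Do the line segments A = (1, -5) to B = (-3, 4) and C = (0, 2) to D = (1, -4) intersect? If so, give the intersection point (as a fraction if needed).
No (intersection of containing lines falls outside at least one segment)

Parametrize and solve: t = -1/15, s = 19/15. At least one of these is outside [0, 1], so the segments do not intersect.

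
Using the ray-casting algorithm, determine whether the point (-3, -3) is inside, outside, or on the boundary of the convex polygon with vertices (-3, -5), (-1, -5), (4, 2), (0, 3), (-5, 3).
The point (-3, -3) lies strictly inside the polygon

Cast a horizontal ray to the right from the query point and count how many polygon edges it crosses (each edge strictly once or zero times, handled with the usual half-open convention). 
Parity of crossings → odd ⇒ inside.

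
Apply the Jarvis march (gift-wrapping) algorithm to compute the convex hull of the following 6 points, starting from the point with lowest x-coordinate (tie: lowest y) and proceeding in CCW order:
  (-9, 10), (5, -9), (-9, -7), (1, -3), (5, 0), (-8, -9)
Hull (CCW) = [(-9, -7), (-8, -9), (5, -9), (5, 0), (-9, 10)]

Jarvis march: at each step, from the current hull vertex p, select the next vertex q as the point such that every other point lies strictly to the left of (or on) the directed line p → q. (Equivalently: for every other point r, the cross product (q − p) × (r − p) ≥ 0.)
Starting point (lowest x, tie lowest y): (-9, -7). Wrap until returning to start. Resulting hull: (-9, -7), (-8, -9), (5, -9), (5, 0), (-9, 10).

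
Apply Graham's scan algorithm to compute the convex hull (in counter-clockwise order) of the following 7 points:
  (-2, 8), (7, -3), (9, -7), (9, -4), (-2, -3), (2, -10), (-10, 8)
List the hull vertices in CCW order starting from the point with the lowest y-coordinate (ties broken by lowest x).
Hull (CCW) = [(2, -10), (9, -7), (9, -4), (-2, 8), (-10, 8)]

Graham scan procedure:
  1. Find the pivot p₀ = point with lowest y (tie → lowest x): (2, -10).
  2. Sort the remaining points by polar angle around p₀.
  3. Walk through sorted points, maintaining a stack; pop the top while the last three entries make a non-left turn (cross product ≤ 0).
  4. Final stack is the convex hull in CCW order: (2, -10), (9, -7), (9, -4), (-2, 8), (-10, 8).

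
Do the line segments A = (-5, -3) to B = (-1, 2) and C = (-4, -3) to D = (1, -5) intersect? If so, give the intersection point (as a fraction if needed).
No (intersection of containing lines falls outside at least one segment)

Parametrize and solve: t = 2/33, s = -5/33. At least one of these is outside [0, 1], so the segments do not intersect.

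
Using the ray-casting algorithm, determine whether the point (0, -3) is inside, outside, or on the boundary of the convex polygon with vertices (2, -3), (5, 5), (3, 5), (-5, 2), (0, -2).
The point (0, -3) lies strictly outside the polygon

Cast a horizontal ray to the right from the query point and count how many polygon edges it crosses (each edge strictly once or zero times, handled with the usual half-open convention). 
Parity of crossings → even ⇒ outside.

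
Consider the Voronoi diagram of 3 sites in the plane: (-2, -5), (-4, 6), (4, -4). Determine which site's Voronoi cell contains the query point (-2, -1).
Nearest site = (-2, -5)

The Voronoi cell of site s contains exactly those query points closer to s than to any other site. Compute squared distances from q = (-2, -1) to each site:
  (-2 − -2)² + (-5 − -1)² = 16
  (4 − -2)² + (-4 − -1)² = 45
  (-4 − -2)² + (6 − -1)² = 53
Minimum is attained by (-2, -5), so q lies in its Voronoi cell.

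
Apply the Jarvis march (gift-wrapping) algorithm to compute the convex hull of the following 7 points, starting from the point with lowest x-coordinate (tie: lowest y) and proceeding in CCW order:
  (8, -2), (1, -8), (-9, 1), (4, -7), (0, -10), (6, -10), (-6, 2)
Hull (CCW) = [(-9, 1), (0, -10), (6, -10), (8, -2), (-6, 2)]

Jarvis march: at each step, from the current hull vertex p, select the next vertex q as the point such that every other point lies strictly to the left of (or on) the directed line p → q. (Equivalently: for every other point r, the cross product (q − p) × (r − p) ≥ 0.)
Starting point (lowest x, tie lowest y): (-9, 1). Wrap until returning to start. Resulting hull: (-9, 1), (0, -10), (6, -10), (8, -2), (-6, 2).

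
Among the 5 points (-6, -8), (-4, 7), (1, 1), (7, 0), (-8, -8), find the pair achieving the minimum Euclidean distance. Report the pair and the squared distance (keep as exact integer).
Pair = ((-6, -8), (-8, -8)); squared distance = 4

Compute all C(5, 2) = 10 pairwise squared distances (x_i − x_j)² + (y_i − y_j)². The minimum is 4, attained by the pair ((-6, -8), (-8, -8)).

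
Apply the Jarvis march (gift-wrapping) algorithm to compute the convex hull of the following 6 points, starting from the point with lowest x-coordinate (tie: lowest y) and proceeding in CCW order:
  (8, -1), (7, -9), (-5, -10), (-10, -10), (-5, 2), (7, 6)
Hull (CCW) = [(-10, -10), (-5, -10), (7, -9), (8, -1), (7, 6), (-5, 2)]

Jarvis march: at each step, from the current hull vertex p, select the next vertex q as the point such that every other point lies strictly to the left of (or on) the directed line p → q. (Equivalently: for every other point r, the cross product (q − p) × (r − p) ≥ 0.)
Starting point (lowest x, tie lowest y): (-10, -10). Wrap until returning to start. Resulting hull: (-10, -10), (-5, -10), (7, -9), (8, -1), (7, 6), (-5, 2).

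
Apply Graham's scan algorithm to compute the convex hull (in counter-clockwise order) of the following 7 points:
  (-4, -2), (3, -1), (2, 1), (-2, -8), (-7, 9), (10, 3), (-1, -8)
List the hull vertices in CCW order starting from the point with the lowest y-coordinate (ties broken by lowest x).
Hull (CCW) = [(-2, -8), (-1, -8), (10, 3), (-7, 9), (-4, -2)]

Graham scan procedure:
  1. Find the pivot p₀ = point with lowest y (tie → lowest x): (-2, -8).
  2. Sort the remaining points by polar angle around p₀.
  3. Walk through sorted points, maintaining a stack; pop the top while the last three entries make a non-left turn (cross product ≤ 0).
  4. Final stack is the convex hull in CCW order: (-2, -8), (-1, -8), (10, 3), (-7, 9), (-4, -2).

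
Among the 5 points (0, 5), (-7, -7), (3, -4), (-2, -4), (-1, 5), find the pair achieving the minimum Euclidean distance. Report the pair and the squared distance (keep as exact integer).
Pair = ((0, 5), (-1, 5)); squared distance = 1

Compute all C(5, 2) = 10 pairwise squared distances (x_i − x_j)² + (y_i − y_j)². The minimum is 1, attained by the pair ((0, 5), (-1, 5)).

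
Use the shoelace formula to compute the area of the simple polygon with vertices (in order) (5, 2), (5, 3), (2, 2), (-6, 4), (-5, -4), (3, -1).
Area = 101/2

Shoelace formula: Area = (1/2) |Σ_i (x_i · y_{i+1} − x_{i+1} · y_i)| (indices mod n). Compute each cross term:
  (5)(3) − (5)(2) = 5
  (5)(2) − (2)(3) = 4
  (2)(4) − (-6)(2) = 20
  (-6)(-4) − (-5)(4) = 44
  (-5)(-1) − (3)(-4) = 17
  (3)(2) − (5)(-1) = 11
Sum = 101, so (signed) Area = 101/2 = 101/2, |Area| = 101/2.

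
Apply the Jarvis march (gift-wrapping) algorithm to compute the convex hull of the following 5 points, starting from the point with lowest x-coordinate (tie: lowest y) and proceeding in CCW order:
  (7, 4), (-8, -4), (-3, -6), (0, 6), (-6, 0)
Hull (CCW) = [(-8, -4), (-3, -6), (7, 4), (0, 6), (-6, 0)]

Jarvis march: at each step, from the current hull vertex p, select the next vertex q as the point such that every other point lies strictly to the left of (or on) the directed line p → q. (Equivalently: for every other point r, the cross product (q − p) × (r − p) ≥ 0.)
Starting point (lowest x, tie lowest y): (-8, -4). Wrap until returning to start. Resulting hull: (-8, -4), (-3, -6), (7, 4), (0, 6), (-6, 0).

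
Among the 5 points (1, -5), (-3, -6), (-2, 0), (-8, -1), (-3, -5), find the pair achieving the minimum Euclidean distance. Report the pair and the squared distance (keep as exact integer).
Pair = ((-3, -6), (-3, -5)); squared distance = 1

Compute all C(5, 2) = 10 pairwise squared distances (x_i − x_j)² + (y_i − y_j)². The minimum is 1, attained by the pair ((-3, -6), (-3, -5)).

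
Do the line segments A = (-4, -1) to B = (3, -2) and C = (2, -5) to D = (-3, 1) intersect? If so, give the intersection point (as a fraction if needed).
Yes; intersection at (-36/37, -53/37) (t = 16/37 on AB, s = 22/37 on CD)

Parametrize AB as A + t(B − A) = (-4 + 7 t, -1 + -1 t) and CD as C + s(D − C) = (2 + -5 s, -5 + 6 s). Solve the linear system for (t, s). Determinant = -37 ≠ 0, so a unique intersection of the containing lines exists. Solution: t = 16/37, s = 22/37 — both in [0, 1], so the segments cross. Intersection point: (-36/37, -53/37).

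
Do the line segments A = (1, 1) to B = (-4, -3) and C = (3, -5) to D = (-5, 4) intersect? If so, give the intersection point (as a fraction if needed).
Yes; intersection at (-73/77, -43/77) (t = 30/77 on AB, s = 38/77 on CD)

Parametrize AB as A + t(B − A) = (1 + -5 t, 1 + -4 t) and CD as C + s(D − C) = (3 + -8 s, -5 + 9 s). Solve the linear system for (t, s). Determinant = 77 ≠ 0, so a unique intersection of the containing lines exists. Solution: t = 30/77, s = 38/77 — both in [0, 1], so the segments cross. Intersection point: (-73/77, -43/77).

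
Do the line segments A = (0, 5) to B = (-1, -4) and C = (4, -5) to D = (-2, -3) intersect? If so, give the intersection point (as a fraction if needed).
Yes; intersection at (-13/14, -47/14) (t = 13/14 on AB, s = 23/28 on CD)

Parametrize AB as A + t(B − A) = (0 + -1 t, 5 + -9 t) and CD as C + s(D − C) = (4 + -6 s, -5 + 2 s). Solve the linear system for (t, s). Determinant = 56 ≠ 0, so a unique intersection of the containing lines exists. Solution: t = 13/14, s = 23/28 — both in [0, 1], so the segments cross. Intersection point: (-13/14, -47/14).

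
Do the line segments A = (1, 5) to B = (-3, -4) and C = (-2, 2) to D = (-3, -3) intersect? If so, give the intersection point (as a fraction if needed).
No (intersection of containing lines falls outside at least one segment)

Parametrize and solve: t = 12/11, s = 15/11. At least one of these is outside [0, 1], so the segments do not intersect.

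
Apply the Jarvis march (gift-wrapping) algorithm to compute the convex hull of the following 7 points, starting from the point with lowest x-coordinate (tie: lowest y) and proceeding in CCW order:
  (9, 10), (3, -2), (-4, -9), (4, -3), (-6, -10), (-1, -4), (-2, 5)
Hull (CCW) = [(-6, -10), (-4, -9), (4, -3), (9, 10), (-2, 5)]

Jarvis march: at each step, from the current hull vertex p, select the next vertex q as the point such that every other point lies strictly to the left of (or on) the directed line p → q. (Equivalently: for every other point r, the cross product (q − p) × (r − p) ≥ 0.)
Starting point (lowest x, tie lowest y): (-6, -10). Wrap until returning to start. Resulting hull: (-6, -10), (-4, -9), (4, -3), (9, 10), (-2, 5).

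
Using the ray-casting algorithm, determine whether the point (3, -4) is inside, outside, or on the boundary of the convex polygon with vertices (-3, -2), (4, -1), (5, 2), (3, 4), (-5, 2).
The point (3, -4) lies strictly outside the polygon

Cast a horizontal ray to the right from the query point and count how many polygon edges it crosses (each edge strictly once or zero times, handled with the usual half-open convention). 
Parity of crossings → even ⇒ outside.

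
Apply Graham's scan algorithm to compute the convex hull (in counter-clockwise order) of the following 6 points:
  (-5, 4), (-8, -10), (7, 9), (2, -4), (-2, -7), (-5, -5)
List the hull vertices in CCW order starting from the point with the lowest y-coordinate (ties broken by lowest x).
Hull (CCW) = [(-8, -10), (-2, -7), (2, -4), (7, 9), (-5, 4)]

Graham scan procedure:
  1. Find the pivot p₀ = point with lowest y (tie → lowest x): (-8, -10).
  2. Sort the remaining points by polar angle around p₀.
  3. Walk through sorted points, maintaining a stack; pop the top while the last three entries make a non-left turn (cross product ≤ 0).
  4. Final stack is the convex hull in CCW order: (-8, -10), (-2, -7), (2, -4), (7, 9), (-5, 4).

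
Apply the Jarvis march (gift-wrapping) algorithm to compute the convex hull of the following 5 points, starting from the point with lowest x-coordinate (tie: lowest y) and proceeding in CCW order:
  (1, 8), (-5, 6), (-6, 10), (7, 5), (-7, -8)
Hull (CCW) = [(-7, -8), (7, 5), (1, 8), (-6, 10)]

Jarvis march: at each step, from the current hull vertex p, select the next vertex q as the point such that every other point lies strictly to the left of (or on) the directed line p → q. (Equivalently: for every other point r, the cross product (q − p) × (r − p) ≥ 0.)
Starting point (lowest x, tie lowest y): (-7, -8). Wrap until returning to start. Resulting hull: (-7, -8), (7, 5), (1, 8), (-6, 10).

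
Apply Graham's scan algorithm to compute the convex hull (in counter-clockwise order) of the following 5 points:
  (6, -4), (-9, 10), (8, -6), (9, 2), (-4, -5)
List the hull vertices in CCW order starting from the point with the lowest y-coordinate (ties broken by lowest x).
Hull (CCW) = [(8, -6), (9, 2), (-9, 10), (-4, -5)]

Graham scan procedure:
  1. Find the pivot p₀ = point with lowest y (tie → lowest x): (8, -6).
  2. Sort the remaining points by polar angle around p₀.
  3. Walk through sorted points, maintaining a stack; pop the top while the last three entries make a non-left turn (cross product ≤ 0).
  4. Final stack is the convex hull in CCW order: (8, -6), (9, 2), (-9, 10), (-4, -5).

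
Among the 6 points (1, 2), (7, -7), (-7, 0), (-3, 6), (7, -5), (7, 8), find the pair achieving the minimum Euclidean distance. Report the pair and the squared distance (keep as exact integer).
Pair = ((7, -7), (7, -5)); squared distance = 4

Compute all C(6, 2) = 15 pairwise squared distances (x_i − x_j)² + (y_i − y_j)². The minimum is 4, attained by the pair ((7, -7), (7, -5)).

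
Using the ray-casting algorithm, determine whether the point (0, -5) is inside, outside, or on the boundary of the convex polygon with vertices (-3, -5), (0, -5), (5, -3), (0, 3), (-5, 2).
The point (0, -5) lies on the polygon boundary

Boundary check: the query satisfies the collinearity and bounding-box conditions for some polygon edge, so it lies exactly on the boundary.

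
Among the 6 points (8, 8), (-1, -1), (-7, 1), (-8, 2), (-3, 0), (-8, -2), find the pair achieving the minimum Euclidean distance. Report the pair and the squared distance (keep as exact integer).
Pair = ((-7, 1), (-8, 2)); squared distance = 2

Compute all C(6, 2) = 15 pairwise squared distances (x_i − x_j)² + (y_i − y_j)². The minimum is 2, attained by the pair ((-7, 1), (-8, 2)).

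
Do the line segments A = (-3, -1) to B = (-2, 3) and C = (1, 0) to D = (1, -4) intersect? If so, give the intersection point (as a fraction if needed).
No (intersection of containing lines falls outside at least one segment)

Parametrize and solve: t = 4, s = -15/4. At least one of these is outside [0, 1], so the segments do not intersect.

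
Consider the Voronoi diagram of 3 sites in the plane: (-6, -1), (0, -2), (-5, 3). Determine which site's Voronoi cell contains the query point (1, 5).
Nearest site = (-5, 3)

The Voronoi cell of site s contains exactly those query points closer to s than to any other site. Compute squared distances from q = (1, 5) to each site:
  (-5 − 1)² + (3 − 5)² = 40
  (0 − 1)² + (-2 − 5)² = 50
  (-6 − 1)² + (-1 − 5)² = 85
Minimum is attained by (-5, 3), so q lies in its Voronoi cell.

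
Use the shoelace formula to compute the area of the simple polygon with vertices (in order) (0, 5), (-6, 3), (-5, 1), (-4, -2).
Area = 33/2

Shoelace formula: Area = (1/2) |Σ_i (x_i · y_{i+1} − x_{i+1} · y_i)| (indices mod n). Compute each cross term:
  (0)(3) − (-6)(5) = 30
  (-6)(1) − (-5)(3) = 9
  (-5)(-2) − (-4)(1) = 14
  (-4)(5) − (0)(-2) = -20
Sum = 33, so (signed) Area = 33/2 = 33/2, |Area| = 33/2.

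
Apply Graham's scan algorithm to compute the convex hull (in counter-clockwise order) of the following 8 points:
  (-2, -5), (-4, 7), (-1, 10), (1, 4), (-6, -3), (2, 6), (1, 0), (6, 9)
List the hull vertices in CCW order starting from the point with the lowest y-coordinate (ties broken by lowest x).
Hull (CCW) = [(-2, -5), (1, 0), (6, 9), (-1, 10), (-4, 7), (-6, -3)]

Graham scan procedure:
  1. Find the pivot p₀ = point with lowest y (tie → lowest x): (-2, -5).
  2. Sort the remaining points by polar angle around p₀.
  3. Walk through sorted points, maintaining a stack; pop the top while the last three entries make a non-left turn (cross product ≤ 0).
  4. Final stack is the convex hull in CCW order: (-2, -5), (1, 0), (6, 9), (-1, 10), (-4, 7), (-6, -3).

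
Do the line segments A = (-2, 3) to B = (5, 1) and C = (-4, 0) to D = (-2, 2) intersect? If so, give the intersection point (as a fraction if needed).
No (intersection of containing lines falls outside at least one segment)

Parametrize and solve: t = 1/9, s = 25/18. At least one of these is outside [0, 1], so the segments do not intersect.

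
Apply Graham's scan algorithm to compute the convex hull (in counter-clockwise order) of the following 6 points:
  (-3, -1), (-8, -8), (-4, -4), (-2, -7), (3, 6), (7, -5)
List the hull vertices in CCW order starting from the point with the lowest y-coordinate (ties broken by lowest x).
Hull (CCW) = [(-8, -8), (-2, -7), (7, -5), (3, 6), (-3, -1)]

Graham scan procedure:
  1. Find the pivot p₀ = point with lowest y (tie → lowest x): (-8, -8).
  2. Sort the remaining points by polar angle around p₀.
  3. Walk through sorted points, maintaining a stack; pop the top while the last three entries make a non-left turn (cross product ≤ 0).
  4. Final stack is the convex hull in CCW order: (-8, -8), (-2, -7), (7, -5), (3, 6), (-3, -1).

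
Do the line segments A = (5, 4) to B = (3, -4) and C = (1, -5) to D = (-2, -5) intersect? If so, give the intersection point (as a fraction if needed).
No (intersection of containing lines falls outside at least one segment)

Parametrize and solve: t = 9/8, s = -7/12. At least one of these is outside [0, 1], so the segments do not intersect.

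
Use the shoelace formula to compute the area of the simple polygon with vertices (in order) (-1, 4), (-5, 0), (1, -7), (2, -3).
Area = 71/2

Shoelace formula: Area = (1/2) |Σ_i (x_i · y_{i+1} − x_{i+1} · y_i)| (indices mod n). Compute each cross term:
  (-1)(0) − (-5)(4) = 20
  (-5)(-7) − (1)(0) = 35
  (1)(-3) − (2)(-7) = 11
  (2)(4) − (-1)(-3) = 5
Sum = 71, so (signed) Area = 71/2 = 71/2, |Area| = 71/2.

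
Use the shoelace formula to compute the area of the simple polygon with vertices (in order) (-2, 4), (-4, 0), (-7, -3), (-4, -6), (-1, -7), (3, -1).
Area = 56

Shoelace formula: Area = (1/2) |Σ_i (x_i · y_{i+1} − x_{i+1} · y_i)| (indices mod n). Compute each cross term:
  (-2)(0) − (-4)(4) = 16
  (-4)(-3) − (-7)(0) = 12
  (-7)(-6) − (-4)(-3) = 30
  (-4)(-7) − (-1)(-6) = 22
  (-1)(-1) − (3)(-7) = 22
  (3)(4) − (-2)(-1) = 10
Sum = 112, so (signed) Area = 112/2 = 56, |Area| = 56.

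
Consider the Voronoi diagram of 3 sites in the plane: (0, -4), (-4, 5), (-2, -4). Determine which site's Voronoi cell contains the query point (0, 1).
Nearest site = (0, -4)

The Voronoi cell of site s contains exactly those query points closer to s than to any other site. Compute squared distances from q = (0, 1) to each site:
  (0 − 0)² + (-4 − 1)² = 25
  (-2 − 0)² + (-4 − 1)² = 29
  (-4 − 0)² + (5 − 1)² = 32
Minimum is attained by (0, -4), so q lies in its Voronoi cell.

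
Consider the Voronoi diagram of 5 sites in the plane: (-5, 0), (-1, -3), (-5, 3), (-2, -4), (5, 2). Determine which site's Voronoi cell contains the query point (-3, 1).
Nearest site = (-5, 0)

The Voronoi cell of site s contains exactly those query points closer to s than to any other site. Compute squared distances from q = (-3, 1) to each site:
  (-5 − -3)² + (0 − 1)² = 5
  (-5 − -3)² + (3 − 1)² = 8
  (-1 − -3)² + (-3 − 1)² = 20
  (-2 − -3)² + (-4 − 1)² = 26
  (5 − -3)² + (2 − 1)² = 65
Minimum is attained by (-5, 0), so q lies in its Voronoi cell.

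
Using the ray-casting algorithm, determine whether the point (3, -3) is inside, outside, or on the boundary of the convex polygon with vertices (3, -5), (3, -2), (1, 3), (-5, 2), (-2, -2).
The point (3, -3) lies on the polygon boundary

Boundary check: the query satisfies the collinearity and bounding-box conditions for some polygon edge, so it lies exactly on the boundary.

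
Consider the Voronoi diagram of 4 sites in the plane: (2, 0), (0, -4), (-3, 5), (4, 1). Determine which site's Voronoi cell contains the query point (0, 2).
Nearest site = (2, 0)

The Voronoi cell of site s contains exactly those query points closer to s than to any other site. Compute squared distances from q = (0, 2) to each site:
  (2 − 0)² + (0 − 2)² = 8
  (4 − 0)² + (1 − 2)² = 17
  (-3 − 0)² + (5 − 2)² = 18
  (0 − 0)² + (-4 − 2)² = 36
Minimum is attained by (2, 0), so q lies in its Voronoi cell.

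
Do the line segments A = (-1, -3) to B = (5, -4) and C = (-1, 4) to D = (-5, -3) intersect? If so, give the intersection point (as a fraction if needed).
No (intersection of containing lines falls outside at least one segment)

Parametrize and solve: t = -14/23, s = 21/23. At least one of these is outside [0, 1], so the segments do not intersect.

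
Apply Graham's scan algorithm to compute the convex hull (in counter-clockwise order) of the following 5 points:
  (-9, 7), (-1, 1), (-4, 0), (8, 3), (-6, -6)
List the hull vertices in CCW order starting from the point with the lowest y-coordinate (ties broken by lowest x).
Hull (CCW) = [(-6, -6), (8, 3), (-9, 7)]

Graham scan procedure:
  1. Find the pivot p₀ = point with lowest y (tie → lowest x): (-6, -6).
  2. Sort the remaining points by polar angle around p₀.
  3. Walk through sorted points, maintaining a stack; pop the top while the last three entries make a non-left turn (cross product ≤ 0).
  4. Final stack is the convex hull in CCW order: (-6, -6), (8, 3), (-9, 7).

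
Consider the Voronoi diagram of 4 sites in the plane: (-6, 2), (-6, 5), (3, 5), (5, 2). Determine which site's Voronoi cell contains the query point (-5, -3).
Nearest site = (-6, 2)

The Voronoi cell of site s contains exactly those query points closer to s than to any other site. Compute squared distances from q = (-5, -3) to each site:
  (-6 − -5)² + (2 − -3)² = 26
  (-6 − -5)² + (5 − -3)² = 65
  (5 − -5)² + (2 − -3)² = 125
  (3 − -5)² + (5 − -3)² = 128
Minimum is attained by (-6, 2), so q lies in its Voronoi cell.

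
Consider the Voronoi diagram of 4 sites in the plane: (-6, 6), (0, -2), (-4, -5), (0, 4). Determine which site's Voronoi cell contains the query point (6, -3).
Nearest site = (0, -2)

The Voronoi cell of site s contains exactly those query points closer to s than to any other site. Compute squared distances from q = (6, -3) to each site:
  (0 − 6)² + (-2 − -3)² = 37
  (0 − 6)² + (4 − -3)² = 85
  (-4 − 6)² + (-5 − -3)² = 104
  (-6 − 6)² + (6 − -3)² = 225
Minimum is attained by (0, -2), so q lies in its Voronoi cell.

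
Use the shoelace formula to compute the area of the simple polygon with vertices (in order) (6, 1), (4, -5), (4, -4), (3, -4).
Area = 7/2

Shoelace formula: Area = (1/2) |Σ_i (x_i · y_{i+1} − x_{i+1} · y_i)| (indices mod n). Compute each cross term:
  (6)(-5) − (4)(1) = -34
  (4)(-4) − (4)(-5) = 4
  (4)(-4) − (3)(-4) = -4
  (3)(1) − (6)(-4) = 27
Sum = -7, so (signed) Area = -7/2 = -7/2, |Area| = 7/2.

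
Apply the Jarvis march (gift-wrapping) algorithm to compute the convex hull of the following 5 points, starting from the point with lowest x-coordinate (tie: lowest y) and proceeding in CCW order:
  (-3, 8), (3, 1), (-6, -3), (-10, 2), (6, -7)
Hull (CCW) = [(-10, 2), (-6, -3), (6, -7), (3, 1), (-3, 8)]

Jarvis march: at each step, from the current hull vertex p, select the next vertex q as the point such that every other point lies strictly to the left of (or on) the directed line p → q. (Equivalently: for every other point r, the cross product (q − p) × (r − p) ≥ 0.)
Starting point (lowest x, tie lowest y): (-10, 2). Wrap until returning to start. Resulting hull: (-10, 2), (-6, -3), (6, -7), (3, 1), (-3, 8).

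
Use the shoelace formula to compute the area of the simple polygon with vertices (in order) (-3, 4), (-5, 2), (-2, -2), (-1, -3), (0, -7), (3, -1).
Area = 69/2

Shoelace formula: Area = (1/2) |Σ_i (x_i · y_{i+1} − x_{i+1} · y_i)| (indices mod n). Compute each cross term:
  (-3)(2) − (-5)(4) = 14
  (-5)(-2) − (-2)(2) = 14
  (-2)(-3) − (-1)(-2) = 4
  (-1)(-7) − (0)(-3) = 7
  (0)(-1) − (3)(-7) = 21
  (3)(4) − (-3)(-1) = 9
Sum = 69, so (signed) Area = 69/2 = 69/2, |Area| = 69/2.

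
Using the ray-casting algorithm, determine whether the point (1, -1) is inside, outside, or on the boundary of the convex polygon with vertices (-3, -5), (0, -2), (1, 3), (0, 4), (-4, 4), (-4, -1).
The point (1, -1) lies strictly outside the polygon

Cast a horizontal ray to the right from the query point and count how many polygon edges it crosses (each edge strictly once or zero times, handled with the usual half-open convention). 
Parity of crossings → even ⇒ outside.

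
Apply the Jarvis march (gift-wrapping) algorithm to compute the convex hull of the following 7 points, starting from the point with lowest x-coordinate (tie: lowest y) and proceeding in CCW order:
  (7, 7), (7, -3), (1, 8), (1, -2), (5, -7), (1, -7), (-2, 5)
Hull (CCW) = [(-2, 5), (1, -7), (5, -7), (7, -3), (7, 7), (1, 8)]

Jarvis march: at each step, from the current hull vertex p, select the next vertex q as the point such that every other point lies strictly to the left of (or on) the directed line p → q. (Equivalently: for every other point r, the cross product (q − p) × (r − p) ≥ 0.)
Starting point (lowest x, tie lowest y): (-2, 5). Wrap until returning to start. Resulting hull: (-2, 5), (1, -7), (5, -7), (7, -3), (7, 7), (1, 8).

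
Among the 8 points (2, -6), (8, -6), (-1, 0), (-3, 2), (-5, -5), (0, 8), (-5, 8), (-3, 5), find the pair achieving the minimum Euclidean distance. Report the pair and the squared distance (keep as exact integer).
Pair = ((-1, 0), (-3, 2)); squared distance = 8

Compute all C(8, 2) = 28 pairwise squared distances (x_i − x_j)² + (y_i − y_j)². The minimum is 8, attained by the pair ((-1, 0), (-3, 2)).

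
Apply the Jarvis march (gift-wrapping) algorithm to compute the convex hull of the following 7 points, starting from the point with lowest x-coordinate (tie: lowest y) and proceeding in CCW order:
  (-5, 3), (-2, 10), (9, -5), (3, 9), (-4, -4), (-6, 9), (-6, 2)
Hull (CCW) = [(-6, 2), (-4, -4), (9, -5), (3, 9), (-2, 10), (-6, 9)]

Jarvis march: at each step, from the current hull vertex p, select the next vertex q as the point such that every other point lies strictly to the left of (or on) the directed line p → q. (Equivalently: for every other point r, the cross product (q − p) × (r − p) ≥ 0.)
Starting point (lowest x, tie lowest y): (-6, 2). Wrap until returning to start. Resulting hull: (-6, 2), (-4, -4), (9, -5), (3, 9), (-2, 10), (-6, 9).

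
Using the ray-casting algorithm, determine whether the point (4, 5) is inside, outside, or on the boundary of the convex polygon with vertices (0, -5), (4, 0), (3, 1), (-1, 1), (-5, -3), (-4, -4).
The point (4, 5) lies strictly outside the polygon

Cast a horizontal ray to the right from the query point and count how many polygon edges it crosses (each edge strictly once or zero times, handled with the usual half-open convention). 
Parity of crossings → even ⇒ outside.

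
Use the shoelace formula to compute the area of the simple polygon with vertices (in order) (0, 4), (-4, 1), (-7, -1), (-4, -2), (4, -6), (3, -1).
Area = 95/2

Shoelace formula: Area = (1/2) |Σ_i (x_i · y_{i+1} − x_{i+1} · y_i)| (indices mod n). Compute each cross term:
  (0)(1) − (-4)(4) = 16
  (-4)(-1) − (-7)(1) = 11
  (-7)(-2) − (-4)(-1) = 10
  (-4)(-6) − (4)(-2) = 32
  (4)(-1) − (3)(-6) = 14
  (3)(4) − (0)(-1) = 12
Sum = 95, so (signed) Area = 95/2 = 95/2, |Area| = 95/2.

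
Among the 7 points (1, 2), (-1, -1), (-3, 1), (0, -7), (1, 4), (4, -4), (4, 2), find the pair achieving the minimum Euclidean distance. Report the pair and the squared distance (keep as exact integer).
Pair = ((1, 2), (1, 4)); squared distance = 4

Compute all C(7, 2) = 21 pairwise squared distances (x_i − x_j)² + (y_i − y_j)². The minimum is 4, attained by the pair ((1, 2), (1, 4)).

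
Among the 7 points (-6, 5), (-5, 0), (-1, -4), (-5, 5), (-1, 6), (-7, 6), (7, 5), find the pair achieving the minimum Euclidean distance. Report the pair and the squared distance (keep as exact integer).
Pair = ((-6, 5), (-5, 5)); squared distance = 1

Compute all C(7, 2) = 21 pairwise squared distances (x_i − x_j)² + (y_i − y_j)². The minimum is 1, attained by the pair ((-6, 5), (-5, 5)).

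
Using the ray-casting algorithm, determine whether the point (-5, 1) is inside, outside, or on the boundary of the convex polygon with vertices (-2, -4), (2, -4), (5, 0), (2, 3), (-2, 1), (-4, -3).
The point (-5, 1) lies strictly outside the polygon

Cast a horizontal ray to the right from the query point and count how many polygon edges it crosses (each edge strictly once or zero times, handled with the usual half-open convention). 
Parity of crossings → even ⇒ outside.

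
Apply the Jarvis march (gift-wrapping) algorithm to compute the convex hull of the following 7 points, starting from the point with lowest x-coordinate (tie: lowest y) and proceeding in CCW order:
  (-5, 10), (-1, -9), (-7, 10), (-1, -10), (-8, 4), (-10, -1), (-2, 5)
Hull (CCW) = [(-10, -1), (-1, -10), (-1, -9), (-2, 5), (-5, 10), (-7, 10)]

Jarvis march: at each step, from the current hull vertex p, select the next vertex q as the point such that every other point lies strictly to the left of (or on) the directed line p → q. (Equivalently: for every other point r, the cross product (q − p) × (r − p) ≥ 0.)
Starting point (lowest x, tie lowest y): (-10, -1). Wrap until returning to start. Resulting hull: (-10, -1), (-1, -10), (-1, -9), (-2, 5), (-5, 10), (-7, 10).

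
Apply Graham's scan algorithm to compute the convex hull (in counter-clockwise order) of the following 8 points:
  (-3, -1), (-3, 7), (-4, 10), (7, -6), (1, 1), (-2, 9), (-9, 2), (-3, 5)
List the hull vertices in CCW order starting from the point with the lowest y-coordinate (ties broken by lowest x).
Hull (CCW) = [(7, -6), (-2, 9), (-4, 10), (-9, 2)]

Graham scan procedure:
  1. Find the pivot p₀ = point with lowest y (tie → lowest x): (7, -6).
  2. Sort the remaining points by polar angle around p₀.
  3. Walk through sorted points, maintaining a stack; pop the top while the last three entries make a non-left turn (cross product ≤ 0).
  4. Final stack is the convex hull in CCW order: (7, -6), (-2, 9), (-4, 10), (-9, 2).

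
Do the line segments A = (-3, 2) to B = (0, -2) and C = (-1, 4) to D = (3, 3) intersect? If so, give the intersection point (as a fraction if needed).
No (intersection of containing lines falls outside at least one segment)

Parametrize and solve: t = -10/13, s = -14/13. At least one of these is outside [0, 1], so the segments do not intersect.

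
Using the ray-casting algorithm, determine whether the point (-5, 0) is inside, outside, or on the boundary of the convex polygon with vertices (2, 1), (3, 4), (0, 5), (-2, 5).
The point (-5, 0) lies strictly outside the polygon

Cast a horizontal ray to the right from the query point and count how many polygon edges it crosses (each edge strictly once or zero times, handled with the usual half-open convention). 
Parity of crossings → even ⇒ outside.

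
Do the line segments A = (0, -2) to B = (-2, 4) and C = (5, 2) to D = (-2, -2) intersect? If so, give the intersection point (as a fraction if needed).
Yes; intersection at (-8/25, -26/25) (t = 4/25 on AB, s = 19/25 on CD)

Parametrize AB as A + t(B − A) = (0 + -2 t, -2 + 6 t) and CD as C + s(D − C) = (5 + -7 s, 2 + -4 s). Solve the linear system for (t, s). Determinant = -50 ≠ 0, so a unique intersection of the containing lines exists. Solution: t = 4/25, s = 19/25 — both in [0, 1], so the segments cross. Intersection point: (-8/25, -26/25).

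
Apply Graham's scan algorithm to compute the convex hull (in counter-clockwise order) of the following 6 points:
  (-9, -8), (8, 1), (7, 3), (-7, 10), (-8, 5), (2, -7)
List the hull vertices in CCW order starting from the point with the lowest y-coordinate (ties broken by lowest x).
Hull (CCW) = [(-9, -8), (2, -7), (8, 1), (7, 3), (-7, 10), (-8, 5)]

Graham scan procedure:
  1. Find the pivot p₀ = point with lowest y (tie → lowest x): (-9, -8).
  2. Sort the remaining points by polar angle around p₀.
  3. Walk through sorted points, maintaining a stack; pop the top while the last three entries make a non-left turn (cross product ≤ 0).
  4. Final stack is the convex hull in CCW order: (-9, -8), (2, -7), (8, 1), (7, 3), (-7, 10), (-8, 5).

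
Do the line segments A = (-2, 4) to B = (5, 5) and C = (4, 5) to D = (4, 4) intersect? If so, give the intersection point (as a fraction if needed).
Yes; intersection at (4, 34/7) (t = 6/7 on AB, s = 1/7 on CD)

Parametrize AB as A + t(B − A) = (-2 + 7 t, 4 + 1 t) and CD as C + s(D − C) = (4 + 0 s, 5 + -1 s). Solve the linear system for (t, s). Determinant = 7 ≠ 0, so a unique intersection of the containing lines exists. Solution: t = 6/7, s = 1/7 — both in [0, 1], so the segments cross. Intersection point: (4, 34/7).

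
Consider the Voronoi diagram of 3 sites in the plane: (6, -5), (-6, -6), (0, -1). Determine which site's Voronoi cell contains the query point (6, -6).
Nearest site = (6, -5)

The Voronoi cell of site s contains exactly those query points closer to s than to any other site. Compute squared distances from q = (6, -6) to each site:
  (6 − 6)² + (-5 − -6)² = 1
  (0 − 6)² + (-1 − -6)² = 61
  (-6 − 6)² + (-6 − -6)² = 144
Minimum is attained by (6, -5), so q lies in its Voronoi cell.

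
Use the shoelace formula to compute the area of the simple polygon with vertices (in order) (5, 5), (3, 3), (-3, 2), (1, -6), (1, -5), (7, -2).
Area = 55

Shoelace formula: Area = (1/2) |Σ_i (x_i · y_{i+1} − x_{i+1} · y_i)| (indices mod n). Compute each cross term:
  (5)(3) − (3)(5) = 0
  (3)(2) − (-3)(3) = 15
  (-3)(-6) − (1)(2) = 16
  (1)(-5) − (1)(-6) = 1
  (1)(-2) − (7)(-5) = 33
  (7)(5) − (5)(-2) = 45
Sum = 110, so (signed) Area = 110/2 = 55, |Area| = 55.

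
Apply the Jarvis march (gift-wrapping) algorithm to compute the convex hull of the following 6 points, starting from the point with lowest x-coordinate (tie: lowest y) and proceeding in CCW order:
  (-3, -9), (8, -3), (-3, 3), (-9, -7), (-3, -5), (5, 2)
Hull (CCW) = [(-9, -7), (-3, -9), (8, -3), (5, 2), (-3, 3)]

Jarvis march: at each step, from the current hull vertex p, select the next vertex q as the point such that every other point lies strictly to the left of (or on) the directed line p → q. (Equivalently: for every other point r, the cross product (q − p) × (r − p) ≥ 0.)
Starting point (lowest x, tie lowest y): (-9, -7). Wrap until returning to start. Resulting hull: (-9, -7), (-3, -9), (8, -3), (5, 2), (-3, 3).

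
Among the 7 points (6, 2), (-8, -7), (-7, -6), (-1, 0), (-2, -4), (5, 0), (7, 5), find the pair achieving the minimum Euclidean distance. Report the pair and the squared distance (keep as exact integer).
Pair = ((-8, -7), (-7, -6)); squared distance = 2

Compute all C(7, 2) = 21 pairwise squared distances (x_i − x_j)² + (y_i − y_j)². The minimum is 2, attained by the pair ((-8, -7), (-7, -6)).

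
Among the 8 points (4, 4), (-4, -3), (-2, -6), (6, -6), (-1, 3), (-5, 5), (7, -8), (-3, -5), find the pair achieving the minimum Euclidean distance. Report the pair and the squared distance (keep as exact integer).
Pair = ((-2, -6), (-3, -5)); squared distance = 2

Compute all C(8, 2) = 28 pairwise squared distances (x_i − x_j)² + (y_i − y_j)². The minimum is 2, attained by the pair ((-2, -6), (-3, -5)).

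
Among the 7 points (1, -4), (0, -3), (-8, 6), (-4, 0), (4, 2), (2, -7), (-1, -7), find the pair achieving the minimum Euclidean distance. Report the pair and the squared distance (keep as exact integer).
Pair = ((1, -4), (0, -3)); squared distance = 2

Compute all C(7, 2) = 21 pairwise squared distances (x_i − x_j)² + (y_i − y_j)². The minimum is 2, attained by the pair ((1, -4), (0, -3)).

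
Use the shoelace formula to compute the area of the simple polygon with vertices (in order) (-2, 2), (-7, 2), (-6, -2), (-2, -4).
Area = 22

Shoelace formula: Area = (1/2) |Σ_i (x_i · y_{i+1} − x_{i+1} · y_i)| (indices mod n). Compute each cross term:
  (-2)(2) − (-7)(2) = 10
  (-7)(-2) − (-6)(2) = 26
  (-6)(-4) − (-2)(-2) = 20
  (-2)(2) − (-2)(-4) = -12
Sum = 44, so (signed) Area = 44/2 = 22, |Area| = 22.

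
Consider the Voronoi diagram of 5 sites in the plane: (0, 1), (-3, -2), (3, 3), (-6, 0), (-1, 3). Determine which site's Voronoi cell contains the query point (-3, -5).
Nearest site = (-3, -2)

The Voronoi cell of site s contains exactly those query points closer to s than to any other site. Compute squared distances from q = (-3, -5) to each site:
  (-3 − -3)² + (-2 − -5)² = 9
  (-6 − -3)² + (0 − -5)² = 34
  (0 − -3)² + (1 − -5)² = 45
  (-1 − -3)² + (3 − -5)² = 68
  (3 − -3)² + (3 − -5)² = 100
Minimum is attained by (-3, -2), so q lies in its Voronoi cell.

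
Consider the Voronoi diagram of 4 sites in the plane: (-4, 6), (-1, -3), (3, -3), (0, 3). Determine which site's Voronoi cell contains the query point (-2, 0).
Nearest site = (-1, -3)

The Voronoi cell of site s contains exactly those query points closer to s than to any other site. Compute squared distances from q = (-2, 0) to each site:
  (-1 − -2)² + (-3 − 0)² = 10
  (0 − -2)² + (3 − 0)² = 13
  (3 − -2)² + (-3 − 0)² = 34
  (-4 − -2)² + (6 − 0)² = 40
Minimum is attained by (-1, -3), so q lies in its Voronoi cell.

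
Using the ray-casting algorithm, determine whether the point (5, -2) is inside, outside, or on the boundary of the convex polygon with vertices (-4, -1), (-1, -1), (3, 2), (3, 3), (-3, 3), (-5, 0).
The point (5, -2) lies strictly outside the polygon

Cast a horizontal ray to the right from the query point and count how many polygon edges it crosses (each edge strictly once or zero times, handled with the usual half-open convention). 
Parity of crossings → even ⇒ outside.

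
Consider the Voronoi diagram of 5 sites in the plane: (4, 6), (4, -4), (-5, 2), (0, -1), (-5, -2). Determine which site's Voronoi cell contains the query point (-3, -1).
Nearest site = (-5, -2)

The Voronoi cell of site s contains exactly those query points closer to s than to any other site. Compute squared distances from q = (-3, -1) to each site:
  (-5 − -3)² + (-2 − -1)² = 5
  (0 − -3)² + (-1 − -1)² = 9
  (-5 − -3)² + (2 − -1)² = 13
  (4 − -3)² + (-4 − -1)² = 58
  (4 − -3)² + (6 − -1)² = 98
Minimum is attained by (-5, -2), so q lies in its Voronoi cell.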